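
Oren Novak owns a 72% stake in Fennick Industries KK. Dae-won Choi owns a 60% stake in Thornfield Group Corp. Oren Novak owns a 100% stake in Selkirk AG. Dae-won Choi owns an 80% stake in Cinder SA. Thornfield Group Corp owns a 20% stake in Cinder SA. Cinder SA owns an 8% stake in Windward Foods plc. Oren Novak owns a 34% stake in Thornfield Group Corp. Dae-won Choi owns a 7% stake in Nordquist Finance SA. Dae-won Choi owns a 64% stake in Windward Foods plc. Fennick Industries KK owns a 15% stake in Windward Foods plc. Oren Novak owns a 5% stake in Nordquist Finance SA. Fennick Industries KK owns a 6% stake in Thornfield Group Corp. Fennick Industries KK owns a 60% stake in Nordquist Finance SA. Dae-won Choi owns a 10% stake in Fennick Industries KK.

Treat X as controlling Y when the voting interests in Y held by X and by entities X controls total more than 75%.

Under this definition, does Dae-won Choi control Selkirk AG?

Dae-won holds 80% of Cinder, so Dae-won controls Cinder.
Neither Dae-won nor any entity Dae-won controls holds any voting interest in Selkirk.
So Dae-won does not control Selkirk.

No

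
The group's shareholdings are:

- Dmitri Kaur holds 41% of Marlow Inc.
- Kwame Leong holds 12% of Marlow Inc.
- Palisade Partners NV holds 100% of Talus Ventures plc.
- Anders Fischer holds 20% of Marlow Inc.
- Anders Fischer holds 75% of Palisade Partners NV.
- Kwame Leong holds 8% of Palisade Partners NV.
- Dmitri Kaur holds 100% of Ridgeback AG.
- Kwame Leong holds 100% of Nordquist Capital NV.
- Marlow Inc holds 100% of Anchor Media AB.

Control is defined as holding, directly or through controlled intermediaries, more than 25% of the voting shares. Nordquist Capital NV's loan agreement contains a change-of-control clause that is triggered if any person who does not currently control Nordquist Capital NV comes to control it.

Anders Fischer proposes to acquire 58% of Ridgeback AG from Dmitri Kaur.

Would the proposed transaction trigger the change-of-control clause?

No

The purchase adds only to Anders's holdings (Dmitri's stake shrinks), so Anders is the only person who could newly come to control Nordquist.
Anders holds 75% of Palisade, so Anders controls Palisade.
Palisade holds 100% of Talus, so Anders controls Talus.
Neither Anders nor any entity Anders controls holds any voting interest in Nordquist.
So before the transaction, Anders does not control Nordquist.
After the purchase, Anders holds 58% of Ridgeback directly, and Dmitri's stake falls to 42%.
Anders holds 58% of Ridgeback, so Anders controls Ridgeback.
After the transaction, neither Anders nor any entity Anders controls holds a voting interest in Nordquist, so Anders still does not control it.
No new person acquires control, so the clause is not triggered.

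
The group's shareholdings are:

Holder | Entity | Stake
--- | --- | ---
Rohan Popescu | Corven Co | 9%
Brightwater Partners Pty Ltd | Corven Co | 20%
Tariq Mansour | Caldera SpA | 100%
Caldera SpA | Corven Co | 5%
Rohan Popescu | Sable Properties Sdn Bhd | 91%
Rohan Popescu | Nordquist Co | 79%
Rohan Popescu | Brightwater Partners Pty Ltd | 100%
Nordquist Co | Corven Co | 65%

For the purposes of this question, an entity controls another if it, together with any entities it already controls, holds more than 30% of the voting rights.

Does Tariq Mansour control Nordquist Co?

No

Tariq holds 100% of Caldera, so Tariq controls Caldera.
Neither Tariq nor any entity Tariq controls holds any voting interest in Nordquist.
So Tariq does not control Nordquist.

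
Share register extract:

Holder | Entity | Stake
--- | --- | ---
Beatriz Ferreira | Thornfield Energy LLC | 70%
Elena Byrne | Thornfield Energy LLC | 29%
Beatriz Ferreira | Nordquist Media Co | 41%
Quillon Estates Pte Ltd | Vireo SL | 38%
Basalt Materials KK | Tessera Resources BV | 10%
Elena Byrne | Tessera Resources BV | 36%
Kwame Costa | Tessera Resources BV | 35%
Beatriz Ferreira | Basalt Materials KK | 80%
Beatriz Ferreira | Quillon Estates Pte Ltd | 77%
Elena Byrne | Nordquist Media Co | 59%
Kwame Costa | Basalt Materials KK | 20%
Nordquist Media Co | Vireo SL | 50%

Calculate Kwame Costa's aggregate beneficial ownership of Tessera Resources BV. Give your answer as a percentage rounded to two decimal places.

Kwame reaches Tessera along 2 paths.
Via Basalt: 20% × 10% = 2%.
Direct stake: 35% = 35%.
Total: 2% + 35% = 37%.
Rounded: 37.00%.

37.00%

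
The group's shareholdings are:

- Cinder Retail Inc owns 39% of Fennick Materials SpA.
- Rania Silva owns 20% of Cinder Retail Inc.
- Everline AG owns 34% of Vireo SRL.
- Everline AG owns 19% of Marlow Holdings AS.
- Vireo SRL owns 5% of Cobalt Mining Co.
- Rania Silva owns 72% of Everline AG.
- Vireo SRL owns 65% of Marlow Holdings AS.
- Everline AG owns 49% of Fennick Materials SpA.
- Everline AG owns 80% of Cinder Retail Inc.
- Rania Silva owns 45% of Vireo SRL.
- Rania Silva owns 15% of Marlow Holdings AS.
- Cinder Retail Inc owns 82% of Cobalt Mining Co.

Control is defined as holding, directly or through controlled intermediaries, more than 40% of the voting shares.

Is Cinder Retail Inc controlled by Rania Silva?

Yes

Rania holds 72% of Everline, so Rania controls Everline.
Everline and Rania together hold 80% + 20% = 100% of Cinder, so Rania controls Cinder.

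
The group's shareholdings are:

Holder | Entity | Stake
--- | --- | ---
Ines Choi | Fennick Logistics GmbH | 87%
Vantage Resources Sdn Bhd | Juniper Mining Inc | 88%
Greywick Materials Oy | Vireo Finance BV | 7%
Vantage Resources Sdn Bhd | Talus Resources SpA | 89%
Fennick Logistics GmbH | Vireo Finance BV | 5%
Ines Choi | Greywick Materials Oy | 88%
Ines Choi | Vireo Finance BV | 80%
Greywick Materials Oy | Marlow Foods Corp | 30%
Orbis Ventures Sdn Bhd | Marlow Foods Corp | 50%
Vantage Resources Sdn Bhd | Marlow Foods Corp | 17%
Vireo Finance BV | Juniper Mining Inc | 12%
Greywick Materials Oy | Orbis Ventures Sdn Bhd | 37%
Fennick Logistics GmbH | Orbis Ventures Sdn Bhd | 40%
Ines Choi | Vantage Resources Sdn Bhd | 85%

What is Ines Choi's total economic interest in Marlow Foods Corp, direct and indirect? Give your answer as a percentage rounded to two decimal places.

74.53%

Ines reaches Marlow along 4 paths.
Via Greywick → Orbis: 88% × 37% × 50% = 16.28%.
Via Fennick → Orbis: 87% × 40% × 50% = 17.4%.
Via Greywick: 88% × 30% = 26.4%.
Via Vantage: 85% × 17% = 14.45%.
Total: 16.28% + 17.4% + 26.4% + 14.45% = 74.53%.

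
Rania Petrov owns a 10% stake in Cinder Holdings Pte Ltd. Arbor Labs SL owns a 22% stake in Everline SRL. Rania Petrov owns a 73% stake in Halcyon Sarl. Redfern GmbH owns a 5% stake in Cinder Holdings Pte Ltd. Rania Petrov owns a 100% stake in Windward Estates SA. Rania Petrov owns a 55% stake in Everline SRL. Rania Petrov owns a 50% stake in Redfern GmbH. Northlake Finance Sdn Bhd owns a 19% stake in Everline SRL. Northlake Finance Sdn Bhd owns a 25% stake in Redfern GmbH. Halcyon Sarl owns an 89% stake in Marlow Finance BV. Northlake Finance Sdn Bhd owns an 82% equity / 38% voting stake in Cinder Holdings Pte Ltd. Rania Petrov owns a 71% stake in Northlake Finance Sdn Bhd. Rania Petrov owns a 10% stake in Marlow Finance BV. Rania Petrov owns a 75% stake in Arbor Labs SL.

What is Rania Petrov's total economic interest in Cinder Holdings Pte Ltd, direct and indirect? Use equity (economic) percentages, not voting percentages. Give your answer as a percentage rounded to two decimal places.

Rania reaches Cinder along 4 paths.
Direct stake: 10% = 10%.
Via Northlake: 71% × 82% = 58.22%.
Via Northlake → Redfern: 71% × 25% × 5% = 0.8875%.
Via Redfern: 50% × 5% = 2.5%.
Total: 10% + 58.22% + 0.8875% + 2.5% = 71.6075%.
Rounded: 71.61%.

71.61%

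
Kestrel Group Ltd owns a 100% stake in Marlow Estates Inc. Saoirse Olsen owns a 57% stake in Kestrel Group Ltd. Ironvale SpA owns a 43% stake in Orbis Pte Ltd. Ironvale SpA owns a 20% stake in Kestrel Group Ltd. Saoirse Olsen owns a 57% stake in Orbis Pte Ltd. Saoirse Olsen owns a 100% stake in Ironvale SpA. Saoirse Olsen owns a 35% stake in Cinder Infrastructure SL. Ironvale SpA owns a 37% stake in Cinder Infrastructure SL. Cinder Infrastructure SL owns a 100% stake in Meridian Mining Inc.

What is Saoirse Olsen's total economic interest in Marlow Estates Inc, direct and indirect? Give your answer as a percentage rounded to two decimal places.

77.00%

Saoirse reaches Marlow along 2 paths.
Via Ironvale → Kestrel: 100% × 20% × 100% = 20%.
Via Kestrel: 57% × 100% = 57%.
Total: 20% + 57% = 77%.
Rounded: 77.00%.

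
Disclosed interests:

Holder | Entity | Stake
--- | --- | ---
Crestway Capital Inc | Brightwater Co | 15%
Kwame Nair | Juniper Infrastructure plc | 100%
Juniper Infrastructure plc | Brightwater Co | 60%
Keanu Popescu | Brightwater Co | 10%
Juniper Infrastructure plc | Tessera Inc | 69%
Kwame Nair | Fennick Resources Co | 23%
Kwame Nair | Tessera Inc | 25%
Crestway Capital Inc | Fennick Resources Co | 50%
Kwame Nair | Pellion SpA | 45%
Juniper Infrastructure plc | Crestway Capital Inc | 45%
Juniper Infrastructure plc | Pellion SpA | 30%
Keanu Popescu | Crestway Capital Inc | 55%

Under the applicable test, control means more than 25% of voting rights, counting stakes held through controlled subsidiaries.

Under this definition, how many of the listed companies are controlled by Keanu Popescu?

2

Keanu holds 55% of Crestway, so Keanu controls Crestway.
Crestway holds 50% of Fennick, so Keanu controls Fennick.
No other company's threshold is met.
Keanu controls 2 companies.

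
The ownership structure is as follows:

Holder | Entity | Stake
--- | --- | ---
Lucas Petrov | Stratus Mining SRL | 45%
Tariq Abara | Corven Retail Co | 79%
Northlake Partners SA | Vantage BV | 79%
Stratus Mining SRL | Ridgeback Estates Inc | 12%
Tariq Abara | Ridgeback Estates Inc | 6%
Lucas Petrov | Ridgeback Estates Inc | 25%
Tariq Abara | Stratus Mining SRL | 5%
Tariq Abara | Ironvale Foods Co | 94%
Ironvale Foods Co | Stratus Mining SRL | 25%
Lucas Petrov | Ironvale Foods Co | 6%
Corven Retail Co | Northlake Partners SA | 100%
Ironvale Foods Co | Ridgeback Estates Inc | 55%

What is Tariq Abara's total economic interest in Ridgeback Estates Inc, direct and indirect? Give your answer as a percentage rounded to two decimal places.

61.12%

Tariq reaches Ridgeback along 4 paths.
Via Stratus: 5% × 12% = 0.6%.
Via Ironvale → Stratus: 94% × 25% × 12% = 2.82%.
Via Ironvale: 94% × 55% = 51.7%.
Direct stake: 6% = 6%.
Total: 0.6% + 2.82% + 51.7% + 6% = 61.12%.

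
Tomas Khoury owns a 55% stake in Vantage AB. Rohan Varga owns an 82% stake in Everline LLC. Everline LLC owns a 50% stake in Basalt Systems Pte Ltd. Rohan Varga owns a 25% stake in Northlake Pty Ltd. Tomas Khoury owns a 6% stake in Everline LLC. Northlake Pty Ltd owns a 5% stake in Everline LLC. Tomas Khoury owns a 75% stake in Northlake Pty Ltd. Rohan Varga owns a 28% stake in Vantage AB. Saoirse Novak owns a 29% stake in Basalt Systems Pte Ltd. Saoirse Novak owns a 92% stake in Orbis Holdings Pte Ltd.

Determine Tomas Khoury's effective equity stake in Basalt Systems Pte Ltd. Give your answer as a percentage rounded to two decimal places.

4.88%

Tomas reaches Basalt along 2 paths.
Via Everline: 6% × 50% = 3%.
Via Northlake → Everline: 75% × 5% × 50% = 1.875%.
Total: 3% + 1.875% = 4.875%.
Rounded: 4.88%.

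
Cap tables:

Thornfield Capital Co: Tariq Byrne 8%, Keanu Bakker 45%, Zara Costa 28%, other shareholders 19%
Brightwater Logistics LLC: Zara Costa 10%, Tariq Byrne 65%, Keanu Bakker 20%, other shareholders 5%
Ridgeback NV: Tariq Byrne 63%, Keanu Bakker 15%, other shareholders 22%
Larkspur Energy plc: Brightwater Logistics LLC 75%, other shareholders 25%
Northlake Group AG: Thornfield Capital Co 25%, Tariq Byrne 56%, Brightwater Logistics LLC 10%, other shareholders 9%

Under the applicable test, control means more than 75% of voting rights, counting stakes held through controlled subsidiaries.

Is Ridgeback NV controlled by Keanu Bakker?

No

Keanu's largest direct stake is 45% in Thornfield, which does not meet the threshold, so Keanu controls no company.
In Ridgeback, Keanu's side holds only 15%, not > 75%.
So Keanu does not control Ridgeback.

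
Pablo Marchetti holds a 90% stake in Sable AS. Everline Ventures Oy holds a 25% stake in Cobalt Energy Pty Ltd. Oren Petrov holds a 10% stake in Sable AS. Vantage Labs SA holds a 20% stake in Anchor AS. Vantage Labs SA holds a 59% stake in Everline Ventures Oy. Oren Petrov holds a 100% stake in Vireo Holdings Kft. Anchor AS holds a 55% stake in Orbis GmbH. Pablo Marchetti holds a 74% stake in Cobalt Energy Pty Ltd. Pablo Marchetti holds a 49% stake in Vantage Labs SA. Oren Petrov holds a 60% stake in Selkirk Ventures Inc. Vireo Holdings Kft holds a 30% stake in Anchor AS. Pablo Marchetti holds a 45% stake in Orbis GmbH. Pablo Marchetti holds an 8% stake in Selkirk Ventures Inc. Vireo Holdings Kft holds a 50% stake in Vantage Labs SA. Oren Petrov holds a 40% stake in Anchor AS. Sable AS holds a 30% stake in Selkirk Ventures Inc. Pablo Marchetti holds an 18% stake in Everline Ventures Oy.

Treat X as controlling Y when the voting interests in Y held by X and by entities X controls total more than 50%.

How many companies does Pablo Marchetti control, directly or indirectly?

2

Pablo holds 90% of Sable, so Pablo controls Sable.
Pablo holds 74% of Cobalt, so Pablo controls Cobalt.
No other company's threshold is met.
Pablo controls 2 companies.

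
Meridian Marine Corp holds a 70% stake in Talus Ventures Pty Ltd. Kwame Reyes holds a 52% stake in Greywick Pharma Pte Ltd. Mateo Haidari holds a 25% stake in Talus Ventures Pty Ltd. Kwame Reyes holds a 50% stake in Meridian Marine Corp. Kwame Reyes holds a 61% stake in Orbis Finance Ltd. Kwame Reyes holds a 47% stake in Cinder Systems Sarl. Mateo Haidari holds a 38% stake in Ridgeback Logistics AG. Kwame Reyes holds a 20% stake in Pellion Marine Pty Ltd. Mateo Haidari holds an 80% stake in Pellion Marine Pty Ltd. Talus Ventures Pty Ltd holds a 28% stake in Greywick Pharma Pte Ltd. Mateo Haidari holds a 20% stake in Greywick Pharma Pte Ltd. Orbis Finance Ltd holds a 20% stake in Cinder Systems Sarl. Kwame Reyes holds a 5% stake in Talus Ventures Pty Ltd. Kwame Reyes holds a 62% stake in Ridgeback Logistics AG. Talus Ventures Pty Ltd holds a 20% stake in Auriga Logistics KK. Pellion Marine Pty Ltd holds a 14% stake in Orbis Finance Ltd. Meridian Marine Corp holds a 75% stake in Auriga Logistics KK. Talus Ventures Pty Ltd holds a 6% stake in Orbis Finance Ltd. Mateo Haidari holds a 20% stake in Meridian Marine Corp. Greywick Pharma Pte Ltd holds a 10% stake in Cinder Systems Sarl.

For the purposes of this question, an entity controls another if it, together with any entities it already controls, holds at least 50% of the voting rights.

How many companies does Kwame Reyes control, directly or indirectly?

Kwame holds 50% of Meridian, so Kwame controls Meridian.
Kwame holds 62% of Ridgeback, so Kwame controls Ridgeback.
Kwame and Meridian together hold 5% + 70% = 75% of Talus, so Kwame controls Talus.
Talus and Kwame together hold 6% + 61% = 67% of Orbis, so Kwame controls Orbis.
Meridian and Talus together hold 75% + 20% = 95% of Auriga, so Kwame controls Auriga.
Kwame and Talus together hold 52% + 28% = 80% of Greywick, so Kwame controls Greywick.
Greywick and Kwame and Orbis together hold 10% + 47% + 20% = 77% of Cinder, so Kwame controls Cinder.
No other company's threshold is met.
Kwame controls 7 companies.

7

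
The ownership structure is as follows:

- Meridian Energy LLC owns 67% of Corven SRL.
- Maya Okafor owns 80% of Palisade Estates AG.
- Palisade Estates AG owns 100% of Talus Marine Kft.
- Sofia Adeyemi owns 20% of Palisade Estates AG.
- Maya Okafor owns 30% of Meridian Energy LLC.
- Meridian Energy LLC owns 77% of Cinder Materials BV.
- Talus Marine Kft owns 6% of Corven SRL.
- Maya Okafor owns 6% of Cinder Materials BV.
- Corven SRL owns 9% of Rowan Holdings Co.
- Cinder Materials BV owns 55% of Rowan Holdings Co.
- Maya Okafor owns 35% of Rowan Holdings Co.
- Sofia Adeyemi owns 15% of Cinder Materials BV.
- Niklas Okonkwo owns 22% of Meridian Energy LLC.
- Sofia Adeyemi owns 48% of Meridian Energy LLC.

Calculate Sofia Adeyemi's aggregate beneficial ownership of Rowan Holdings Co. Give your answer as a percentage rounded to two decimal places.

Sofia reaches Rowan along 4 paths.
Via Palisade → Talus → Corven: 20% × 100% × 6% × 9% = 0.108%.
Via Meridian → Corven: 48% × 67% × 9% = 2.8944%.
Via Meridian → Cinder: 48% × 77% × 55% = 20.328%.
Via Cinder: 15% × 55% = 8.25%.
Total: 0.108% + 2.8944% + 20.328% + 8.25% = 31.5804%.
Rounded: 31.58%.

31.58%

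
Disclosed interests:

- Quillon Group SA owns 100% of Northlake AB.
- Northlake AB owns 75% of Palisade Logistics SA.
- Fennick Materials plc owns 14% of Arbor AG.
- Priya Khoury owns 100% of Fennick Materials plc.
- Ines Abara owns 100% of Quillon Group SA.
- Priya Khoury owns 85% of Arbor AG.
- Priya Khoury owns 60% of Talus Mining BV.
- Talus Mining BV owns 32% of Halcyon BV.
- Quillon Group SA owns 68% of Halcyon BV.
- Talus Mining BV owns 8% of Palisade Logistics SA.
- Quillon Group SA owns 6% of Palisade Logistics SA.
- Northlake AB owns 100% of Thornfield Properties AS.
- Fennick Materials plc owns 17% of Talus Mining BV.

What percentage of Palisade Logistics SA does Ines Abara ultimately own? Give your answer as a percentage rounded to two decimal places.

Ines reaches Palisade along 2 paths.
Via Quillon: 100% × 6% = 6%.
Via Quillon → Northlake: 100% × 100% × 75% = 75%.
Total: 6% + 75% = 81%.
Rounded: 81.00%.

81.00%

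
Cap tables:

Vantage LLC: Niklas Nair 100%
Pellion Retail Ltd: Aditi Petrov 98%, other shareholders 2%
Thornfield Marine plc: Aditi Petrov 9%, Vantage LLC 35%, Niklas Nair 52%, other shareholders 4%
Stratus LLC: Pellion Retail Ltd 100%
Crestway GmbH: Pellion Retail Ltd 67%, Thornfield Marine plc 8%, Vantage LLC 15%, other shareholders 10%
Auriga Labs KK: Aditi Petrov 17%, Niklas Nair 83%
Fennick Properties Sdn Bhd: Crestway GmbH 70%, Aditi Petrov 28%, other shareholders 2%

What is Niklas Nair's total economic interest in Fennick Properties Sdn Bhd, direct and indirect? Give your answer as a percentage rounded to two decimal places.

Niklas reaches Fennick along 3 paths.
Via Vantage → Thornfield → Crestway: 100% × 35% × 8% × 70% = 1.96%.
Via Thornfield → Crestway: 52% × 8% × 70% = 2.912%.
Via Vantage → Crestway: 100% × 15% × 70% = 10.5%.
Total: 1.96% + 2.912% + 10.5% = 15.372%.
Rounded: 15.37%.

15.37%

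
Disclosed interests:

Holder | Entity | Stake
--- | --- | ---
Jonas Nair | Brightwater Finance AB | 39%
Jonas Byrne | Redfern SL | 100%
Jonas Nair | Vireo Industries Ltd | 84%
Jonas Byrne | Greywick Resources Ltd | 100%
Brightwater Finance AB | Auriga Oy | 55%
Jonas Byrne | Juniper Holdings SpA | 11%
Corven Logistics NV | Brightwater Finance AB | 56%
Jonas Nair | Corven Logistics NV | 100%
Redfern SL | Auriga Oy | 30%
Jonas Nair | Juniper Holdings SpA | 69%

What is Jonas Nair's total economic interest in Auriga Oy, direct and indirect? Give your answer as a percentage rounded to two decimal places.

Jonas Nair reaches Auriga along 2 paths.
Via Corven → Brightwater: 100% × 56% × 55% = 30.8%.
Via Brightwater: 39% × 55% = 21.45%.
Total: 30.8% + 21.45% = 52.25%.

52.25%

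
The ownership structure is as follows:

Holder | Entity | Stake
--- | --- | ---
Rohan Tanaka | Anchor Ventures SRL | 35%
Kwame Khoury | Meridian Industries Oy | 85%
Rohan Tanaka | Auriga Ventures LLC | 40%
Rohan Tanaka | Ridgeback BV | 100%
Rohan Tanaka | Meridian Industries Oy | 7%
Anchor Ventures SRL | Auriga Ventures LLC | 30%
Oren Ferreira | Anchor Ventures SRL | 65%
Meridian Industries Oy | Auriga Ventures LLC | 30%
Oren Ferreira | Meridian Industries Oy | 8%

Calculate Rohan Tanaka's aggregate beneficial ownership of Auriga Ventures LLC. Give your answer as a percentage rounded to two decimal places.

52.60%

Rohan reaches Auriga along 3 paths.
Via Anchor: 35% × 30% = 10.5%.
Direct stake: 40% = 40%.
Via Meridian: 7% × 30% = 2.1%.
Total: 10.5% + 40% + 2.1% = 52.6%.
Rounded: 52.60%.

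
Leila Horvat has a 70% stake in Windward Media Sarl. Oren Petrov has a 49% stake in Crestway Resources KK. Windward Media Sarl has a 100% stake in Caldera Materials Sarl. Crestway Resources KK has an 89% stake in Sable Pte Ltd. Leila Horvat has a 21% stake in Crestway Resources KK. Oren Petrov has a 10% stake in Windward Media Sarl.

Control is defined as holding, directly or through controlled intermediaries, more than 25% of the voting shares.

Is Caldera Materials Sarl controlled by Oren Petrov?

Oren holds 49% of Crestway, so Oren controls Crestway.
Crestway holds 89% of Sable, so Oren controls Sable.
Neither Oren nor any entity Oren controls holds any voting interest in Caldera.
So Oren does not control Caldera.

No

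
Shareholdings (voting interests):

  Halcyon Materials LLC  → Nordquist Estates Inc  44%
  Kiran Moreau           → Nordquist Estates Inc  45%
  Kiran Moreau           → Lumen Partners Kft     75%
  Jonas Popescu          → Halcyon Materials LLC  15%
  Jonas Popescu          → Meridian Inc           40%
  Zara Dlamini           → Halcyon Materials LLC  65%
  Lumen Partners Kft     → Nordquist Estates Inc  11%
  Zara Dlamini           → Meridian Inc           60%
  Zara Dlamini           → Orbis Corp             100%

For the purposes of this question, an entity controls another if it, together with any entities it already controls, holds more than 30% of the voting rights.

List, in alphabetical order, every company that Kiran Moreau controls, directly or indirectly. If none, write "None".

Kiran holds 75% of Lumen, so Kiran controls Lumen.
Lumen and Kiran together hold 11% + 45% = 56% of Nordquist, so Kiran controls Nordquist.
No other company's threshold is met.

Lumen Partners Kft, Nordquist Estates Inc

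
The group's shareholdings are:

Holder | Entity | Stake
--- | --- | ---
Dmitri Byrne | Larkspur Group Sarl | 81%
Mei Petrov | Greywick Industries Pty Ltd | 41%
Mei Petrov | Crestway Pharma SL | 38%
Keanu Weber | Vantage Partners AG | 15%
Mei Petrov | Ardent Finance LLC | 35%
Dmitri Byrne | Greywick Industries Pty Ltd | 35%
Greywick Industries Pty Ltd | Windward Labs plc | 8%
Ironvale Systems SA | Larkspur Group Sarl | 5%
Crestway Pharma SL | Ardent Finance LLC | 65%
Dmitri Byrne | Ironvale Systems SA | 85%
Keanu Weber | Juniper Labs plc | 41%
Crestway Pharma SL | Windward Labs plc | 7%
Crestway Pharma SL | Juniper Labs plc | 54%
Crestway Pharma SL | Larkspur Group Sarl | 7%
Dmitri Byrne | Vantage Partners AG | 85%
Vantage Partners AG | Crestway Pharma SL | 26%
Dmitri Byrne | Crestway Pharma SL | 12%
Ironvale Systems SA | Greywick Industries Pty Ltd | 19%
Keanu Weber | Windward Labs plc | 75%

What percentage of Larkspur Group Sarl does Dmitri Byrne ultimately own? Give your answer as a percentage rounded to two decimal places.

87.64%

Dmitri reaches Larkspur along 4 paths.
Via Vantage → Crestway: 85% × 26% × 7% = 1.547%.
Via Crestway: 12% × 7% = 0.84%.
Direct stake: 81% = 81%.
Via Ironvale: 85% × 5% = 4.25%.
Total: 1.547% + 0.84% + 81% + 4.25% = 87.637%.
Rounded: 87.64%.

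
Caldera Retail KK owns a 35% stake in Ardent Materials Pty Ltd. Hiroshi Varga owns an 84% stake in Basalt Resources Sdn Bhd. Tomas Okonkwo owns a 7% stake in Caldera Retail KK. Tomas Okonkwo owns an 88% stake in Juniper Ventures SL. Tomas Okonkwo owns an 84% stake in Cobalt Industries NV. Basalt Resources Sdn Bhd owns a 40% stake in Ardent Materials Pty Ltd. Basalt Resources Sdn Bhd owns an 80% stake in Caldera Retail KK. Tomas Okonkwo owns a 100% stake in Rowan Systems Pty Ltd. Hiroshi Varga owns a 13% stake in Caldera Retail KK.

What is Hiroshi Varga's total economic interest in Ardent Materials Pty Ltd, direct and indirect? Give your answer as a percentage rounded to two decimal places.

61.67%

Hiroshi reaches Ardent along 3 paths.
Via Basalt: 84% × 40% = 33.6%.
Via Caldera: 13% × 35% = 4.55%.
Via Basalt → Caldera: 84% × 80% × 35% = 23.52%.
Total: 33.6% + 4.55% + 23.52% = 61.67%.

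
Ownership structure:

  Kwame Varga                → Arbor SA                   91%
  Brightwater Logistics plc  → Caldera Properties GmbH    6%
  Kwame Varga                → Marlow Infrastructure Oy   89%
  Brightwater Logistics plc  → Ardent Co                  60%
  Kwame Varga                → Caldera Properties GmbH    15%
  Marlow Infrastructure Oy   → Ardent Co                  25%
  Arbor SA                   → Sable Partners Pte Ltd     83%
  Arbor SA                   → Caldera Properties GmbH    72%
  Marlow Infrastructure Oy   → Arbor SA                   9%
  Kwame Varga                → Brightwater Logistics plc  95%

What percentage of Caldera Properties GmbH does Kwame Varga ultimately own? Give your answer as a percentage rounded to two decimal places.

Kwame reaches Caldera along 4 paths.
Direct stake: 15% = 15%.
Via Arbor: 91% × 72% = 65.52%.
Via Marlow → Arbor: 89% × 9% × 72% = 5.7672%.
Via Brightwater: 95% × 6% = 5.7%.
Total: 15% + 65.52% + 5.7672% + 5.7% = 91.9872%.
Rounded: 91.99%.

91.99%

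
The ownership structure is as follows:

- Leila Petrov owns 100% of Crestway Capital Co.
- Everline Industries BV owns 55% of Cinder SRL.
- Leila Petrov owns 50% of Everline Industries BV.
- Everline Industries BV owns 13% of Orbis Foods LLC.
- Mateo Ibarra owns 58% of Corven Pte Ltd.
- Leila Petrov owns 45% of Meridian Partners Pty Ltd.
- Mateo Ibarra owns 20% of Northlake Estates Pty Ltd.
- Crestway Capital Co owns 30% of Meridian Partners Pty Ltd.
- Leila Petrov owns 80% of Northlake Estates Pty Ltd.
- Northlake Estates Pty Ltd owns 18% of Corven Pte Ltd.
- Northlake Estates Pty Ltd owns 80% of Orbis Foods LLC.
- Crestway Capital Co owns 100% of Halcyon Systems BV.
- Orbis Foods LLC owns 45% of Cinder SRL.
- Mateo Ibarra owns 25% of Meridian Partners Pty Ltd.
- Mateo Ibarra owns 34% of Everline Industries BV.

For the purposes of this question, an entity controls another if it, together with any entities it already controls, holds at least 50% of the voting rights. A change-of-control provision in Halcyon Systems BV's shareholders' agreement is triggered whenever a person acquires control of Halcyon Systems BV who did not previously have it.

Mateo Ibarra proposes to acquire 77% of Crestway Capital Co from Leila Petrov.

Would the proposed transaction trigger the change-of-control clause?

Yes

The purchase adds only to Mateo's holdings (Leila's stake shrinks), so Mateo is the only person who could newly come to control Halcyon.
Mateo holds 58% of Corven, so Mateo controls Corven.
Neither Mateo nor any entity Mateo controls holds any voting interest in Halcyon.
So before the transaction, Mateo does not control Halcyon.
After the purchase, Mateo holds 77% of Crestway directly, and Leila's stake falls to 23%.
Mateo holds 77% of Crestway, so Mateo controls Crestway.
Crestway holds 100% of Halcyon, so Mateo controls Halcyon.
Mateo did not control Halcyon before and does after, so the clause is triggered.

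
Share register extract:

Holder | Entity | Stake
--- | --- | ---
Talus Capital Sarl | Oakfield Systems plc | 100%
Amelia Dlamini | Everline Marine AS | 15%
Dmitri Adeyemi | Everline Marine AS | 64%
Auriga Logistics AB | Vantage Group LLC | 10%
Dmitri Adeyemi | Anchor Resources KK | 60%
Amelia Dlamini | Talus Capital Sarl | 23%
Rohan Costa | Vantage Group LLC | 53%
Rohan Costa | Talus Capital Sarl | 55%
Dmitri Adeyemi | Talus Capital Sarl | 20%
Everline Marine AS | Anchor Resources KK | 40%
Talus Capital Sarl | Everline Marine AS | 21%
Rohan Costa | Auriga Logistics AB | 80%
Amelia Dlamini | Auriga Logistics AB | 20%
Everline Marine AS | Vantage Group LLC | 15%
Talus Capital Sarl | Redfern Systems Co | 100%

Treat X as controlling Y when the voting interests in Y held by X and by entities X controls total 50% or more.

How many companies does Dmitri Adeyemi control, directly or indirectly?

Dmitri holds 64% of Everline, so Dmitri controls Everline.
Dmitri and Everline together hold 60% + 40% = 100% of Anchor, so Dmitri controls Anchor.
No other company's threshold is met.
Dmitri controls 2 companies.

2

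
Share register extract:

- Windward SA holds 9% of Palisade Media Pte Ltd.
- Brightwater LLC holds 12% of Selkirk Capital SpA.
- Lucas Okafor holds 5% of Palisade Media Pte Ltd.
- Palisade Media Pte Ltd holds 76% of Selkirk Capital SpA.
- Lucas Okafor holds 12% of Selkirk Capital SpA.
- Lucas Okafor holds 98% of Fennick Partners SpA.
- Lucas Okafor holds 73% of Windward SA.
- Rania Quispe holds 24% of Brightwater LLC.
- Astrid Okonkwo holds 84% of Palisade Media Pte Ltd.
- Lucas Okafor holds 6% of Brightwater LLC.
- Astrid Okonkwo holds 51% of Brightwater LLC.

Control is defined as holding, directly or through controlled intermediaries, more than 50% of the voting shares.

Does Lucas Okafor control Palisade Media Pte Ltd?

Lucas holds 73% of Windward, so Lucas controls Windward.
Lucas holds 98% of Fennick, so Lucas controls Fennick.
In Palisade, Lucas's side holds only 9% + 5% = 14%, not > 50%.
So Lucas does not control Palisade.

No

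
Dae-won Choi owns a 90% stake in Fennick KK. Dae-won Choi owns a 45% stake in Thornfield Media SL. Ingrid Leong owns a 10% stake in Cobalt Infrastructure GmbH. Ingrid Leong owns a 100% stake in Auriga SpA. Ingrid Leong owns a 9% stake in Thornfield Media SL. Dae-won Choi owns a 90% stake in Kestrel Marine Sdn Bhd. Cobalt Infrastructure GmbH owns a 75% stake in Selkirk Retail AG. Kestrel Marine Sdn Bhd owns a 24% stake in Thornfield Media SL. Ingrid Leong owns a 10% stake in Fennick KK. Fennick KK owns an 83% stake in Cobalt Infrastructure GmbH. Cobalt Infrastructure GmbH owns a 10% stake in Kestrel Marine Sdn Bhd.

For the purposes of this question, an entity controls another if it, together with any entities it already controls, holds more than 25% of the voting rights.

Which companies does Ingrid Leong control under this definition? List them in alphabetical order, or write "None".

Auriga SpA

Ingrid holds 100% of Auriga, so Ingrid controls Auriga.
No other company's threshold is met.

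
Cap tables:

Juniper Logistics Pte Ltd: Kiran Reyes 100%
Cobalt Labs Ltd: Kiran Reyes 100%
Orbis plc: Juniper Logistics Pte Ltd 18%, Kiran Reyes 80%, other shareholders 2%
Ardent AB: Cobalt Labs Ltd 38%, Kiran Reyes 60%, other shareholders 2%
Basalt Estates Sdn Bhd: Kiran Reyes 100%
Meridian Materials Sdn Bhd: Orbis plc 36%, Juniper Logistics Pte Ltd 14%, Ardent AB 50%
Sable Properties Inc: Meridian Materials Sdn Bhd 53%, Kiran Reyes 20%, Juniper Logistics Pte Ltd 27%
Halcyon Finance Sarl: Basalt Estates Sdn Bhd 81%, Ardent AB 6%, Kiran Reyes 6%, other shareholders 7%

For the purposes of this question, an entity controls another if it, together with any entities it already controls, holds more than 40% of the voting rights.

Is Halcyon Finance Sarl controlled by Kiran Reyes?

Kiran holds 100% of Basalt, so Kiran controls Basalt.
Kiran holds 100% of Cobalt, so Kiran controls Cobalt.
Cobalt and Kiran together hold 38% + 60% = 98% of Ardent, so Kiran controls Ardent.
Basalt and Ardent and Kiran together hold 81% + 6% + 6% = 93% of Halcyon, so Kiran controls Halcyon.

Yes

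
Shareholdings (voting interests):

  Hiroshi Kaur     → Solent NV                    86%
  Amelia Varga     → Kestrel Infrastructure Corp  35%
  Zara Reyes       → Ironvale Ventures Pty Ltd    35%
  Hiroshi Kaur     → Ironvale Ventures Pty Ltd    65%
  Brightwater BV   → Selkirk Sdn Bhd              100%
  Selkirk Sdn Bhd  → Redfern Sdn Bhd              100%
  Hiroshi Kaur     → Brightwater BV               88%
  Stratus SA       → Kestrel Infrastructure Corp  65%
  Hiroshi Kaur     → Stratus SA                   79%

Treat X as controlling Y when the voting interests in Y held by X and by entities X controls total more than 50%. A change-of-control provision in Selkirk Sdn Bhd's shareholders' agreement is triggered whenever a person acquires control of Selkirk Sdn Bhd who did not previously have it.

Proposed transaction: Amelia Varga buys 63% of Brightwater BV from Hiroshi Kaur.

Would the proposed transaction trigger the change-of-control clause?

Yes

The purchase adds only to Amelia's holdings (Hiroshi's stake shrinks), so Amelia is the only person who could newly come to control Selkirk.
Amelia's largest direct stake is 35% in Kestrel, which does not meet the threshold, so Amelia controls no company.
Neither Amelia nor any entity Amelia controls holds any voting interest in Selkirk.
So before the transaction, Amelia does not control Selkirk.
After the purchase, Amelia holds 63% of Brightwater directly, and Hiroshi's stake falls to 25%.
Amelia holds 63% of Brightwater, so Amelia controls Brightwater.
Brightwater holds 100% of Selkirk, so Amelia controls Selkirk.
Amelia did not control Selkirk before and does after, so the clause is triggered.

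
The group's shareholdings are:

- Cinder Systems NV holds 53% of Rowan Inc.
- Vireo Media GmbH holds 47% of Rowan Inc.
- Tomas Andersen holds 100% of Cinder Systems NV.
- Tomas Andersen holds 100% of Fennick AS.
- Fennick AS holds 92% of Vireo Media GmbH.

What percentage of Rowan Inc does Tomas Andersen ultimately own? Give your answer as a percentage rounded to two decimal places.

Tomas reaches Rowan along 2 paths.
Via Cinder: 100% × 53% = 53%.
Via Fennick → Vireo: 100% × 92% × 47% = 43.24%.
Total: 53% + 43.24% = 96.24%.

96.24%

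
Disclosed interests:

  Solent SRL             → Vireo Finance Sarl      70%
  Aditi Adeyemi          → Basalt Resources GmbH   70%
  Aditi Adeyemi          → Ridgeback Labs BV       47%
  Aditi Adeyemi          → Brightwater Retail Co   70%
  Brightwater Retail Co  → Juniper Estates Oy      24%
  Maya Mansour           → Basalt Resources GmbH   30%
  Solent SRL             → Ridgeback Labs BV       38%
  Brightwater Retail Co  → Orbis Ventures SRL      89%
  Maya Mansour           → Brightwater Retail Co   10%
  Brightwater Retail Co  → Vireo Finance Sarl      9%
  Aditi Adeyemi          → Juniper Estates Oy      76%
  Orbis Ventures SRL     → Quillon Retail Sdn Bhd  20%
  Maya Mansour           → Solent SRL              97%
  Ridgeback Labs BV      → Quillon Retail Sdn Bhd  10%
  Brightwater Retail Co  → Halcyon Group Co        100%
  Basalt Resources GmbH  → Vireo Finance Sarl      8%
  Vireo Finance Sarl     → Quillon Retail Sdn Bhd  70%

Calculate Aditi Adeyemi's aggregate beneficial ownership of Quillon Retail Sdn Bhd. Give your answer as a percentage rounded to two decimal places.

Aditi reaches Quillon along 4 paths.
Via Basalt → Vireo: 70% × 8% × 70% = 3.92%.
Via Brightwater → Vireo: 70% × 9% × 70% = 4.41%.
Via Ridgeback: 47% × 10% = 4.7%.
Via Brightwater → Orbis: 70% × 89% × 20% = 12.46%.
Total: 3.92% + 4.41% + 4.7% + 12.46% = 25.49%.

25.49%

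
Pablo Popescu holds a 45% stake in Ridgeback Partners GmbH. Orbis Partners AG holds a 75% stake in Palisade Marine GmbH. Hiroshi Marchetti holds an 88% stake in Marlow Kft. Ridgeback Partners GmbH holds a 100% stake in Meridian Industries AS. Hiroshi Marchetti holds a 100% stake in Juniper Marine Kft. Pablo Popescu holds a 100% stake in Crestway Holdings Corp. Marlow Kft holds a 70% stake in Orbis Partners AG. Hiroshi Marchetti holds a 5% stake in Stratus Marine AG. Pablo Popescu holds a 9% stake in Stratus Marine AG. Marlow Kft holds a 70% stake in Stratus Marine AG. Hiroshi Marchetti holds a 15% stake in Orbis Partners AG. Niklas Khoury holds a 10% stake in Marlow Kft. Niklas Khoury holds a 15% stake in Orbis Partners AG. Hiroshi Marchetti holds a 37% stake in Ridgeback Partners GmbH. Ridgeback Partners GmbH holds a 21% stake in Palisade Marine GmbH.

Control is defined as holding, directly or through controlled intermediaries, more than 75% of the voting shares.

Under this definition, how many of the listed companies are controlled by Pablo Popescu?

1

Pablo holds 100% of Crestway, so Pablo controls Crestway.
No other company's threshold is met.
Pablo controls 1 company.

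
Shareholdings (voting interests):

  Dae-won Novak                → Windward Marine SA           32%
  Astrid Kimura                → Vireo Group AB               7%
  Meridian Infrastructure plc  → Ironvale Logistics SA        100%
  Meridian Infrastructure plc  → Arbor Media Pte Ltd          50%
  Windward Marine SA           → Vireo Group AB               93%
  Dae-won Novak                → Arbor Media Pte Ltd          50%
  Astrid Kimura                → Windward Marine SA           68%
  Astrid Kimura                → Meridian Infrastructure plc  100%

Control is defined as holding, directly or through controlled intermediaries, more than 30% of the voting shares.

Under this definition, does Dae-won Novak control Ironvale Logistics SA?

No

Dae-won holds 32% of Windward, so Dae-won controls Windward.
Windward holds 93% of Vireo, so Dae-won controls Vireo.
Dae-won holds 50% of Arbor, so Dae-won controls Arbor.
Neither Dae-won nor any entity Dae-won controls holds any voting interest in Ironvale.
So Dae-won does not control Ironvale.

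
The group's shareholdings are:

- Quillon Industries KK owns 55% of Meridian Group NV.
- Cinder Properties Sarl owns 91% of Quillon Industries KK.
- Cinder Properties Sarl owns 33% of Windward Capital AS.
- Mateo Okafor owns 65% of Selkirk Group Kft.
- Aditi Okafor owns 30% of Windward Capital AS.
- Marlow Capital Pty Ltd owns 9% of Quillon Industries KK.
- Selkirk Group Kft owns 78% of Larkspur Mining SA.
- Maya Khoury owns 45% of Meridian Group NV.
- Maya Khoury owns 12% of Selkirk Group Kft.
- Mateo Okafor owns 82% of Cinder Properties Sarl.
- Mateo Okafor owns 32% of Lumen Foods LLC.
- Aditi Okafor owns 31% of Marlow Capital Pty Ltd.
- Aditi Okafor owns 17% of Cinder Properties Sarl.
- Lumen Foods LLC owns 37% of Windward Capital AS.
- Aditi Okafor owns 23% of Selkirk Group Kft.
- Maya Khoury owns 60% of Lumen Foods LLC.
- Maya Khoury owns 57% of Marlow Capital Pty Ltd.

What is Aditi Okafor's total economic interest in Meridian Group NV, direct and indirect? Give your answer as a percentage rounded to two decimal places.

10.04%

Aditi reaches Meridian along 2 paths.
Via Marlow → Quillon: 31% × 9% × 55% = 1.5345%.
Via Cinder → Quillon: 17% × 91% × 55% = 8.5085%.
Total: 1.5345% + 8.5085% = 10.043%.
Rounded: 10.04%.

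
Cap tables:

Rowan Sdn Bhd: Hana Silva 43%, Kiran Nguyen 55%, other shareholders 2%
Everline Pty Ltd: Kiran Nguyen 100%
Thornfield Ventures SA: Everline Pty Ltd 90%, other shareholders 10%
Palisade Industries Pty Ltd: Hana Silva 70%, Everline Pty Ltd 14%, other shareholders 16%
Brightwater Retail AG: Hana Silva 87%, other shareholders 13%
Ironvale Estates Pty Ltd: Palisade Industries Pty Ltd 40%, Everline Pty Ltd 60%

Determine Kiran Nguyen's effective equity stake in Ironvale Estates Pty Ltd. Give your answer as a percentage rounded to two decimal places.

Kiran reaches Ironvale along 2 paths.
Via Everline → Palisade: 100% × 14% × 40% = 5.6%.
Via Everline: 100% × 60% = 60%.
Total: 5.6% + 60% = 65.6%.
Rounded: 65.60%.

65.60%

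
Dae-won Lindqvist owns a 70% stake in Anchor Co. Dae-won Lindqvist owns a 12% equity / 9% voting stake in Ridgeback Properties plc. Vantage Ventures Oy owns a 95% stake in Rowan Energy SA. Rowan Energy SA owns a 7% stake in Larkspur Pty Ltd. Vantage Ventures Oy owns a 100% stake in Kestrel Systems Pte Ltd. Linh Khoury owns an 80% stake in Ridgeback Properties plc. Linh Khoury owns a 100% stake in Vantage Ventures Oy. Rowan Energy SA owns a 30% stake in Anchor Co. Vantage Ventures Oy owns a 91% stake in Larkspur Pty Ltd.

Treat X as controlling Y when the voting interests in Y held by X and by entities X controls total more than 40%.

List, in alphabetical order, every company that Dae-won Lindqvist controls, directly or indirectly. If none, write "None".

Anchor Co

Dae-won holds 70% of Anchor, so Dae-won controls Anchor.
No other company's threshold is met.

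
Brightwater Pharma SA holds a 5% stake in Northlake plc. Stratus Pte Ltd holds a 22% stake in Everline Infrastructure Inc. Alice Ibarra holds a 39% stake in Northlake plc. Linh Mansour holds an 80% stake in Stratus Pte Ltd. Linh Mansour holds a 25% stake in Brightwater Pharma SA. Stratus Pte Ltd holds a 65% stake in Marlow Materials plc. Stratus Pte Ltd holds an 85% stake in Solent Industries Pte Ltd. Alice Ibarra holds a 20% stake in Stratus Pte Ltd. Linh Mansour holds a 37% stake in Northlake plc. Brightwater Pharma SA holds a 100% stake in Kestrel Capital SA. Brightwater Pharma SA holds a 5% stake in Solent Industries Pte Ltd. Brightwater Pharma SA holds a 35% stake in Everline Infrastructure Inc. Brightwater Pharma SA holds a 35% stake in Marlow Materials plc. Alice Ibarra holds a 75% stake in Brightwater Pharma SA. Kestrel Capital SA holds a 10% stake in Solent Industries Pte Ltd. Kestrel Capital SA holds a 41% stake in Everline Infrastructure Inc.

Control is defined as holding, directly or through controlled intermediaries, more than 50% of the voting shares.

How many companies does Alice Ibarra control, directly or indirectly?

3

Alice holds 75% of Brightwater, so Alice controls Brightwater.
Brightwater holds 100% of Kestrel, so Alice controls Kestrel.
Brightwater and Kestrel together hold 35% + 41% = 76% of Everline, so Alice controls Everline.
No other company's threshold is met.
Alice controls 3 companies.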